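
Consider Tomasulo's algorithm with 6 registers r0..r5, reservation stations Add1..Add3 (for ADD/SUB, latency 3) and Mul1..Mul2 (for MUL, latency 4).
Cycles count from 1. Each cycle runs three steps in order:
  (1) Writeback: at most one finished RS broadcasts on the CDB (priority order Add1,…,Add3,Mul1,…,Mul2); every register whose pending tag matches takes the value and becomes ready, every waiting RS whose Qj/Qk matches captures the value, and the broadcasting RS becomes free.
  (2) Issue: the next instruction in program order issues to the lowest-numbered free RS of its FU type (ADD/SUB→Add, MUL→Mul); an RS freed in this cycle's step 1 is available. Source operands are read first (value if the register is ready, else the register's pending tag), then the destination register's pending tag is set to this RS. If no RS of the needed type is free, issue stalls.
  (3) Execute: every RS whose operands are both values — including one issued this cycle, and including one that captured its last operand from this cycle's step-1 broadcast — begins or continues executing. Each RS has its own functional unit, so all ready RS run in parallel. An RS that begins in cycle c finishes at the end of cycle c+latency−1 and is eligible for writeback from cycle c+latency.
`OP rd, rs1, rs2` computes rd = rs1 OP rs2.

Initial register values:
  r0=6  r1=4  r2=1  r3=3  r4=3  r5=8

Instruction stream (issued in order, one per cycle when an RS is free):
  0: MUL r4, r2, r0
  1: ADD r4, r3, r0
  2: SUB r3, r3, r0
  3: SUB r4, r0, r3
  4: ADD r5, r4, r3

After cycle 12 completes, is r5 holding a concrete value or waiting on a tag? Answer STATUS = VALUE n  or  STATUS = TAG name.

STATUS = VALUE 6

c1: issue MUL r4<-Mul1 | r0:6,r1:4,r2:1,r3:3,r4:Mul1,r5:8
c2: issue ADD r4<-Add1 | r0:6,r1:4,r2:1,r3:3,r4:Add1,r5:8
c3: issue SUB r3<-Add2 | r0:6,r1:4,r2:1,r3:Add2,r4:Add1,r5:8
c4: issue SUB r4<-Add3 | r0:6,r1:4,r2:1,r3:Add2,r4:Add3,r5:8
c5: CDB Add1=9; issue ADD r5<-Add1 | r0:6,r1:4,r2:1,r3:Add2,r4:Add3,r5:Add1
c6: CDB Add2=-3 | r0:6,r1:4,r2:1,r3:-3,r4:Add3,r5:Add1
c7: CDB Mul1=6 | r0:6,r1:4,r2:1,r3:-3,r4:Add3,r5:Add1
c8: - | r0:6,r1:4,r2:1,r3:-3,r4:Add3,r5:Add1
c9: CDB Add3=9 | r0:6,r1:4,r2:1,r3:-3,r4:9,r5:Add1
c10: - | r0:6,r1:4,r2:1,r3:-3,r4:9,r5:Add1
c11: - | r0:6,r1:4,r2:1,r3:-3,r4:9,r5:Add1
c12: CDB Add1=6 | r0:6,r1:4,r2:1,r3:-3,r4:9,r5:6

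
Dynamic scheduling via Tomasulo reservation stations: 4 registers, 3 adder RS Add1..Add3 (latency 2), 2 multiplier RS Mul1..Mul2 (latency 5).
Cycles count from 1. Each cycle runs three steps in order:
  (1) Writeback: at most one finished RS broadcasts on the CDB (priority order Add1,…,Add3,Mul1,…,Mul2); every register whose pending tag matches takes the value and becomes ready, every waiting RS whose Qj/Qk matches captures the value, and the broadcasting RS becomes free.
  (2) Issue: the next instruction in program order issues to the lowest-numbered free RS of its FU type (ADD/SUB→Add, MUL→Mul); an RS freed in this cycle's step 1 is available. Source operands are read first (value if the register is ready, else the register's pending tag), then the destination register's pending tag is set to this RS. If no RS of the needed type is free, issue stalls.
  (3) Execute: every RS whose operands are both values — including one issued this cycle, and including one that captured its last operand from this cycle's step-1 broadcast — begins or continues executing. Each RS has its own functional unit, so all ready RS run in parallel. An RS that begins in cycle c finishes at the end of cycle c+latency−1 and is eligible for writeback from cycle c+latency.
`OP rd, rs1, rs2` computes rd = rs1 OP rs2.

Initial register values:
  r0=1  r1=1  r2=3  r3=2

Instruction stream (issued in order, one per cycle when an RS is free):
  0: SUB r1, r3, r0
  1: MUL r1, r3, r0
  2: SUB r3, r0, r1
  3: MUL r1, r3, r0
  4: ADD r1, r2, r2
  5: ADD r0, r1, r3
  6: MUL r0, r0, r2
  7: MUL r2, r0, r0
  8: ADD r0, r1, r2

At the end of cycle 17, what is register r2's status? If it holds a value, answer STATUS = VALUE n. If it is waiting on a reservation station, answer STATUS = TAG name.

STATUS = TAG Mul2

cycle 1: issue SUB r1<-Add1 // r0:1,r1:Add1,r2:3,r3:2
cycle 2: issue MUL r1<-Mul1 // r0:1,r1:Mul1,r2:3,r3:2
cycle 3: CDB Add1=1; issue SUB r3<-Add1 // r0:1,r1:Mul1,r2:3,r3:Add1
cycle 4: issue MUL r1<-Mul2 // r0:1,r1:Mul2,r2:3,r3:Add1
cycle 5: issue ADD r1<-Add2 // r0:1,r1:Add2,r2:3,r3:Add1
cycle 6: issue ADD r0<-Add3 // r0:Add3,r1:Add2,r2:3,r3:Add1
cycle 7: CDB Add2=6; stall // r0:Add3,r1:6,r2:3,r3:Add1
cycle 8: CDB Mul1=2; issue MUL r0<-Mul1 // r0:Mul1,r1:6,r2:3,r3:Add1
cycle 9: stall // r0:Mul1,r1:6,r2:3,r3:Add1
cycle 10: CDB Add1=-1; stall // r0:Mul1,r1:6,r2:3,r3:-1
cycle 11: stall // r0:Mul1,r1:6,r2:3,r3:-1
cycle 12: CDB Add3=5; stall // r0:Mul1,r1:6,r2:3,r3:-1
cycle 13: stall // r0:Mul1,r1:6,r2:3,r3:-1
cycle 14: stall // r0:Mul1,r1:6,r2:3,r3:-1
cycle 15: CDB Mul2=-1; issue MUL r2<-Mul2 // r0:Mul1,r1:6,r2:Mul2,r3:-1
cycle 16: issue ADD r0<-Add1 // r0:Add1,r1:6,r2:Mul2,r3:-1
cycle 17: CDB Mul1=15 // r0:Add1,r1:6,r2:Mul2,r3:-1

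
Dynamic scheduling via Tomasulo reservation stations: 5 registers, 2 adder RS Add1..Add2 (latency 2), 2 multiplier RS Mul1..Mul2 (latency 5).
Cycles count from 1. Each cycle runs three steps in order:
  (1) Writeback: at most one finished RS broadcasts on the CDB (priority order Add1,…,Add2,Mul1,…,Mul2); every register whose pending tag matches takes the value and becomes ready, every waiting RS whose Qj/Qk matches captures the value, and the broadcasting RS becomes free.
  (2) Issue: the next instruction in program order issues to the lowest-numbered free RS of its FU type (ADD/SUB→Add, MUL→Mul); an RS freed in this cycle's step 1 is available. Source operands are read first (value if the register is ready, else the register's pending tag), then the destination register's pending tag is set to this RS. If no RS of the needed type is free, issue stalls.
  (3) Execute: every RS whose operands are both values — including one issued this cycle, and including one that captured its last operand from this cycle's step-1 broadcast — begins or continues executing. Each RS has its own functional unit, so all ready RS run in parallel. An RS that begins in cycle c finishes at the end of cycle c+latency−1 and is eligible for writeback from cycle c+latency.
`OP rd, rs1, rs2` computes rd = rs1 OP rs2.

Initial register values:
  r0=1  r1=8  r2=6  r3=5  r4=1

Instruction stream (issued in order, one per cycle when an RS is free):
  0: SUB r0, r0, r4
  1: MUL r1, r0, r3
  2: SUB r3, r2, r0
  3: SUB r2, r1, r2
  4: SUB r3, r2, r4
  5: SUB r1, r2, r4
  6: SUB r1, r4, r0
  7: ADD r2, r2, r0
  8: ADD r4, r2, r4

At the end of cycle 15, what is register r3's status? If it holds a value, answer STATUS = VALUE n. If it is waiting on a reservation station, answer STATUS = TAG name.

cycle 1: issue SUB r0<-Add1 // r0:Add1,r1:8,r2:6,r3:5,r4:1
cycle 2: issue MUL r1<-Mul1 // r0:Add1,r1:Mul1,r2:6,r3:5,r4:1
cycle 3: CDB Add1=0; issue SUB r3<-Add1 // r0:0,r1:Mul1,r2:6,r3:Add1,r4:1
cycle 4: issue SUB r2<-Add2 // r0:0,r1:Mul1,r2:Add2,r3:Add1,r4:1
cycle 5: CDB Add1=6; issue SUB r3<-Add1 // r0:0,r1:Mul1,r2:Add2,r3:Add1,r4:1
cycle 6: stall // r0:0,r1:Mul1,r2:Add2,r3:Add1,r4:1
cycle 7: stall // r0:0,r1:Mul1,r2:Add2,r3:Add1,r4:1
cycle 8: CDB Mul1=0; stall // r0:0,r1:0,r2:Add2,r3:Add1,r4:1
cycle 9: stall // r0:0,r1:0,r2:Add2,r3:Add1,r4:1
cycle 10: CDB Add2=-6; issue SUB r1<-Add2 // r0:0,r1:Add2,r2:-6,r3:Add1,r4:1
cycle 11: stall // r0:0,r1:Add2,r2:-6,r3:Add1,r4:1
cycle 12: CDB Add1=-7; issue SUB r1<-Add1 // r0:0,r1:Add1,r2:-6,r3:-7,r4:1
cycle 13: CDB Add2=-7; issue ADD r2<-Add2 // r0:0,r1:Add1,r2:Add2,r3:-7,r4:1
cycle 14: CDB Add1=1; issue ADD r4<-Add1 // r0:0,r1:1,r2:Add2,r3:-7,r4:Add1
cycle 15: CDB Add2=-6 // r0:0,r1:1,r2:-6,r3:-7,r4:Add1

STATUS = VALUE -7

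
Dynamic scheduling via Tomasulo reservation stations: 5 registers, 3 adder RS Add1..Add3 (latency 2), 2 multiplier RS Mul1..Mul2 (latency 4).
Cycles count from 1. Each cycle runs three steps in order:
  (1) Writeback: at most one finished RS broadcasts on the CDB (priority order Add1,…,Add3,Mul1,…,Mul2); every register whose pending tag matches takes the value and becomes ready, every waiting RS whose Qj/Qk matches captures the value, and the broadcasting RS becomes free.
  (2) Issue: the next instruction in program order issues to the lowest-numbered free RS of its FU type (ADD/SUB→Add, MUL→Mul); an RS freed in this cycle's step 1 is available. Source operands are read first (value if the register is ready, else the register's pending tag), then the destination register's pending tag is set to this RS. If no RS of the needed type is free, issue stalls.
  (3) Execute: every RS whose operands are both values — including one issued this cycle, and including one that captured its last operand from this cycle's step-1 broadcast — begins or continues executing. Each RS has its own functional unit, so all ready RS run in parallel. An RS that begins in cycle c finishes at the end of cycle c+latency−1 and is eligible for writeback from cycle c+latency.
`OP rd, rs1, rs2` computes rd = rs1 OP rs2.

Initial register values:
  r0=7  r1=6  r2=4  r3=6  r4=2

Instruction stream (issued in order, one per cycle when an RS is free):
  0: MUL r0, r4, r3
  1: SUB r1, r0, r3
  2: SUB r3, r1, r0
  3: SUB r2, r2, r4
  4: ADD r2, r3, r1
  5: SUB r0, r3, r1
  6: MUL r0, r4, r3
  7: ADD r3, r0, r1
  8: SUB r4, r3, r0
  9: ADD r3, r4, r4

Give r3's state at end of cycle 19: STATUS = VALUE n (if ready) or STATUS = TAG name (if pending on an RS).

STATUS = VALUE 12

cycle 1: issue MUL r0<-Mul1 // r0:Mul1,r1:6,r2:4,r3:6,r4:2
cycle 2: issue SUB r1<-Add1 // r0:Mul1,r1:Add1,r2:4,r3:6,r4:2
cycle 3: issue SUB r3<-Add2 // r0:Mul1,r1:Add1,r2:4,r3:Add2,r4:2
cycle 4: issue SUB r2<-Add3 // r0:Mul1,r1:Add1,r2:Add3,r3:Add2,r4:2
cycle 5: CDB Mul1=12; stall // r0:12,r1:Add1,r2:Add3,r3:Add2,r4:2
cycle 6: CDB Add3=2; issue ADD r2<-Add3 // r0:12,r1:Add1,r2:Add3,r3:Add2,r4:2
cycle 7: CDB Add1=6; issue SUB r0<-Add1 // r0:Add1,r1:6,r2:Add3,r3:Add2,r4:2
cycle 8: issue MUL r0<-Mul1 // r0:Mul1,r1:6,r2:Add3,r3:Add2,r4:2
cycle 9: CDB Add2=-6; issue ADD r3<-Add2 // r0:Mul1,r1:6,r2:Add3,r3:Add2,r4:2
cycle 10: stall // r0:Mul1,r1:6,r2:Add3,r3:Add2,r4:2
cycle 11: CDB Add1=-12; issue SUB r4<-Add1 // r0:Mul1,r1:6,r2:Add3,r3:Add2,r4:Add1
cycle 12: CDB Add3=0; issue ADD r3<-Add3 // r0:Mul1,r1:6,r2:0,r3:Add3,r4:Add1
cycle 13: CDB Mul1=-12 // r0:-12,r1:6,r2:0,r3:Add3,r4:Add1
cycle 14: - // r0:-12,r1:6,r2:0,r3:Add3,r4:Add1
cycle 15: CDB Add2=-6 // r0:-12,r1:6,r2:0,r3:Add3,r4:Add1
cycle 16: - // r0:-12,r1:6,r2:0,r3:Add3,r4:Add1
cycle 17: CDB Add1=6 // r0:-12,r1:6,r2:0,r3:Add3,r4:6
cycle 18: - // r0:-12,r1:6,r2:0,r3:Add3,r4:6
cycle 19: CDB Add3=12 // r0:-12,r1:6,r2:0,r3:12,r4:6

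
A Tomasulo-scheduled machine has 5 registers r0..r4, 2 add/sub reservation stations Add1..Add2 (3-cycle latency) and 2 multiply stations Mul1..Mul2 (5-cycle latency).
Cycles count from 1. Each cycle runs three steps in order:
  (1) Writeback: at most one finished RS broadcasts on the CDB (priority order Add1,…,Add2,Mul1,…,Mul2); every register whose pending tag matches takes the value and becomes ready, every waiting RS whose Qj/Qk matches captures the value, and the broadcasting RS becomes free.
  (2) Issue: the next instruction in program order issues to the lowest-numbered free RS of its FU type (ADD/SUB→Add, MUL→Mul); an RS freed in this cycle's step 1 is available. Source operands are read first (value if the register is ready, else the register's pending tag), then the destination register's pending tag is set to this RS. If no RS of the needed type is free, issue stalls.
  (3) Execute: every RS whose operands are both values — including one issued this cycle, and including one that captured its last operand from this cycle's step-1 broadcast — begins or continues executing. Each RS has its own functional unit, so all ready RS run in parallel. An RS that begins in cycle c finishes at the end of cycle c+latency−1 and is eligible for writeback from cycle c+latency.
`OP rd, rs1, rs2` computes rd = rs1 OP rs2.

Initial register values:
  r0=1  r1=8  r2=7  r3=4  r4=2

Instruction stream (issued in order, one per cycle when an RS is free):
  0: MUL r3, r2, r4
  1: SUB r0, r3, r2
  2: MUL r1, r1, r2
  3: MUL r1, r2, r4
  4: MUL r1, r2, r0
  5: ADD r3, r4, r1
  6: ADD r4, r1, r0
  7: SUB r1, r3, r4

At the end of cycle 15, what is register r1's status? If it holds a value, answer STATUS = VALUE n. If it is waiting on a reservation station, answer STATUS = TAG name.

STATUS = VALUE 49

  c1: issue MUL r3<-Mul1  regs: r0:1,r1:8,r2:7,r3:Mul1,r4:2
  c2: issue SUB r0<-Add1  regs: r0:Add1,r1:8,r2:7,r3:Mul1,r4:2
  c3: issue MUL r1<-Mul2  regs: r0:Add1,r1:Mul2,r2:7,r3:Mul1,r4:2
  c4: stall  regs: r0:Add1,r1:Mul2,r2:7,r3:Mul1,r4:2
  c5: stall  regs: r0:Add1,r1:Mul2,r2:7,r3:Mul1,r4:2
  c6: CDB Mul1=14; issue MUL r1<-Mul1  regs: r0:Add1,r1:Mul1,r2:7,r3:14,r4:2
  c7: stall  regs: r0:Add1,r1:Mul1,r2:7,r3:14,r4:2
  c8: CDB Mul2=56; issue MUL r1<-Mul2  regs: r0:Add1,r1:Mul2,r2:7,r3:14,r4:2
  c9: CDB Add1=7; issue ADD r3<-Add1  regs: r0:7,r1:Mul2,r2:7,r3:Add1,r4:2
  c10: issue ADD r4<-Add2  regs: r0:7,r1:Mul2,r2:7,r3:Add1,r4:Add2
  c11: CDB Mul1=14; stall  regs: r0:7,r1:Mul2,r2:7,r3:Add1,r4:Add2
  c12: stall  regs: r0:7,r1:Mul2,r2:7,r3:Add1,r4:Add2
  c13: stall  regs: r0:7,r1:Mul2,r2:7,r3:Add1,r4:Add2
  c14: CDB Mul2=49; stall  regs: r0:7,r1:49,r2:7,r3:Add1,r4:Add2
  c15: stall  regs: r0:7,r1:49,r2:7,r3:Add1,r4:Add2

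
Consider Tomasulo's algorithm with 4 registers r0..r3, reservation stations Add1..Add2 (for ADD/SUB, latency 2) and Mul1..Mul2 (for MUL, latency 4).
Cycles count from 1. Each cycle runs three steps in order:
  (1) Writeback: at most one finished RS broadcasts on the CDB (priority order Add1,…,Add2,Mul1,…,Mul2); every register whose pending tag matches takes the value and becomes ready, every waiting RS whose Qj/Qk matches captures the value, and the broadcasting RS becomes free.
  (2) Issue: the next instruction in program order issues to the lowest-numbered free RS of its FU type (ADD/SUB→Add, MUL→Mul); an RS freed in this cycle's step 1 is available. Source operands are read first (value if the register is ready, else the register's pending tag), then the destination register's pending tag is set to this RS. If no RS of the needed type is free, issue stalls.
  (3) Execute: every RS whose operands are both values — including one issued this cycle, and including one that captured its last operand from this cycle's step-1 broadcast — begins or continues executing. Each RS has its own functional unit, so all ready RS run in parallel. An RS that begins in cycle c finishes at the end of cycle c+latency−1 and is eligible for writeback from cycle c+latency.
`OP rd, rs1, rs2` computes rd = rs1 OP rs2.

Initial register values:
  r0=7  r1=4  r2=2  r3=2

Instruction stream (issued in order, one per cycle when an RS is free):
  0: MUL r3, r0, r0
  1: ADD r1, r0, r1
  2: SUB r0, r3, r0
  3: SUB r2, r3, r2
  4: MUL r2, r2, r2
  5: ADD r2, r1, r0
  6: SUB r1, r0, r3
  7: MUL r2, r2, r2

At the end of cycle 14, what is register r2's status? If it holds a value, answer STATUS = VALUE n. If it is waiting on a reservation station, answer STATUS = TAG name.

STATUS = VALUE 2809

cycle 1: issue MUL r3<-Mul1 // r0:7,r1:4,r2:2,r3:Mul1
cycle 2: issue ADD r1<-Add1 // r0:7,r1:Add1,r2:2,r3:Mul1
cycle 3: issue SUB r0<-Add2 // r0:Add2,r1:Add1,r2:2,r3:Mul1
cycle 4: CDB Add1=11; issue SUB r2<-Add1 // r0:Add2,r1:11,r2:Add1,r3:Mul1
cycle 5: CDB Mul1=49; issue MUL r2<-Mul1 // r0:Add2,r1:11,r2:Mul1,r3:49
cycle 6: stall // r0:Add2,r1:11,r2:Mul1,r3:49
cycle 7: CDB Add1=47; issue ADD r2<-Add1 // r0:Add2,r1:11,r2:Add1,r3:49
cycle 8: CDB Add2=42; issue SUB r1<-Add2 // r0:42,r1:Add2,r2:Add1,r3:49
cycle 9: issue MUL r2<-Mul2 // r0:42,r1:Add2,r2:Mul2,r3:49
cycle 10: CDB Add1=53 // r0:42,r1:Add2,r2:Mul2,r3:49
cycle 11: CDB Add2=-7 // r0:42,r1:-7,r2:Mul2,r3:49
cycle 12: CDB Mul1=2209 // r0:42,r1:-7,r2:Mul2,r3:49
cycle 13: - // r0:42,r1:-7,r2:Mul2,r3:49
cycle 14: CDB Mul2=2809 // r0:42,r1:-7,r2:2809,r3:49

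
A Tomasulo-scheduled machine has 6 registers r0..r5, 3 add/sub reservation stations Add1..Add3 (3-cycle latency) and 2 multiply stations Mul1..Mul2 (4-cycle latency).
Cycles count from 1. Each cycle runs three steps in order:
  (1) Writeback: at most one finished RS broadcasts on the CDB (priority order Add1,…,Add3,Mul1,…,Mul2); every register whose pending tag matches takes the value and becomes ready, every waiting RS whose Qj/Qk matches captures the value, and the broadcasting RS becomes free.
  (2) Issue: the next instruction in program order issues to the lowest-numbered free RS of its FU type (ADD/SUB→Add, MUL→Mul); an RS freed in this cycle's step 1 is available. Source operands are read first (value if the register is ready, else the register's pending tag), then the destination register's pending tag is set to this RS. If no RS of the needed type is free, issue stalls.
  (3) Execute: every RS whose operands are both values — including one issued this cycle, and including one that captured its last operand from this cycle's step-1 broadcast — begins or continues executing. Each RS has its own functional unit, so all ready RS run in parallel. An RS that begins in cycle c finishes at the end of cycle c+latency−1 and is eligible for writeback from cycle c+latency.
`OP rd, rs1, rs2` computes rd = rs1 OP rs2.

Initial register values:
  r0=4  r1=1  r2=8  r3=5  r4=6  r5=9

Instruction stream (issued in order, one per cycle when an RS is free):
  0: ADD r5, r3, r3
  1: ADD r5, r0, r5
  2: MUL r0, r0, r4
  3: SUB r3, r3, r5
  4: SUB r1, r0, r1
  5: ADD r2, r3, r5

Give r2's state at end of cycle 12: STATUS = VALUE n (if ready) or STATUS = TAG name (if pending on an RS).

STATUS = TAG Add2

cycle 1: issue ADD r5<-Add1 // r0:4,r1:1,r2:8,r3:5,r4:6,r5:Add1
cycle 2: issue ADD r5<-Add2 // r0:4,r1:1,r2:8,r3:5,r4:6,r5:Add2
cycle 3: issue MUL r0<-Mul1 // r0:Mul1,r1:1,r2:8,r3:5,r4:6,r5:Add2
cycle 4: CDB Add1=10; issue SUB r3<-Add1 // r0:Mul1,r1:1,r2:8,r3:Add1,r4:6,r5:Add2
cycle 5: issue SUB r1<-Add3 // r0:Mul1,r1:Add3,r2:8,r3:Add1,r4:6,r5:Add2
cycle 6: stall // r0:Mul1,r1:Add3,r2:8,r3:Add1,r4:6,r5:Add2
cycle 7: CDB Add2=14; issue ADD r2<-Add2 // r0:Mul1,r1:Add3,r2:Add2,r3:Add1,r4:6,r5:14
cycle 8: CDB Mul1=24 // r0:24,r1:Add3,r2:Add2,r3:Add1,r4:6,r5:14
cycle 9: - // r0:24,r1:Add3,r2:Add2,r3:Add1,r4:6,r5:14
cycle 10: CDB Add1=-9 // r0:24,r1:Add3,r2:Add2,r3:-9,r4:6,r5:14
cycle 11: CDB Add3=23 // r0:24,r1:23,r2:Add2,r3:-9,r4:6,r5:14
cycle 12: - // r0:24,r1:23,r2:Add2,r3:-9,r4:6,r5:14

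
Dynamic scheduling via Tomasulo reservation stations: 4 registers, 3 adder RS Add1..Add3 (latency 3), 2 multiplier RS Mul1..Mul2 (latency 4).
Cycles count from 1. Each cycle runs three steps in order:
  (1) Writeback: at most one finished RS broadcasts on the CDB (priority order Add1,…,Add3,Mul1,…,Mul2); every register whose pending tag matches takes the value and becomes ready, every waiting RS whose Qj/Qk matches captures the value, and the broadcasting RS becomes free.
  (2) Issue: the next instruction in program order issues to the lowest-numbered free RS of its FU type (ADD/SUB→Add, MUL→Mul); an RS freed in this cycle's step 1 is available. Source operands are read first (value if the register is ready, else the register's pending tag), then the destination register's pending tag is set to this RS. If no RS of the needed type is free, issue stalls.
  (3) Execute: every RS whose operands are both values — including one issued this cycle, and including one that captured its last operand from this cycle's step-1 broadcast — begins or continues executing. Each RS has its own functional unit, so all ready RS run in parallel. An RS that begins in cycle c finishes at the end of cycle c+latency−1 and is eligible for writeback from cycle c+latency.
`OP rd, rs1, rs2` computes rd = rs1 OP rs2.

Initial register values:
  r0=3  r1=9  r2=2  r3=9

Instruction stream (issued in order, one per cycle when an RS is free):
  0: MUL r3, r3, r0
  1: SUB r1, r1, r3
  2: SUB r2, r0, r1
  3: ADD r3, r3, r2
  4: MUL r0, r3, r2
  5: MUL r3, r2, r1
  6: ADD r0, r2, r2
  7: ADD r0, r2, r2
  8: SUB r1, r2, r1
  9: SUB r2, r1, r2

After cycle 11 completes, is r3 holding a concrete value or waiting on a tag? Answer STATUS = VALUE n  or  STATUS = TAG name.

c1: issue MUL r3<-Mul1 | r0:3,r1:9,r2:2,r3:Mul1
c2: issue SUB r1<-Add1 | r0:3,r1:Add1,r2:2,r3:Mul1
c3: issue SUB r2<-Add2 | r0:3,r1:Add1,r2:Add2,r3:Mul1
c4: issue ADD r3<-Add3 | r0:3,r1:Add1,r2:Add2,r3:Add3
c5: CDB Mul1=27; issue MUL r0<-Mul1 | r0:Mul1,r1:Add1,r2:Add2,r3:Add3
c6: issue MUL r3<-Mul2 | r0:Mul1,r1:Add1,r2:Add2,r3:Mul2
c7: stall | r0:Mul1,r1:Add1,r2:Add2,r3:Mul2
c8: CDB Add1=-18; issue ADD r0<-Add1 | r0:Add1,r1:-18,r2:Add2,r3:Mul2
c9: stall | r0:Add1,r1:-18,r2:Add2,r3:Mul2
c10: stall | r0:Add1,r1:-18,r2:Add2,r3:Mul2
c11: CDB Add2=21; issue ADD r0<-Add2 | r0:Add2,r1:-18,r2:21,r3:Mul2

STATUS = TAG Mul2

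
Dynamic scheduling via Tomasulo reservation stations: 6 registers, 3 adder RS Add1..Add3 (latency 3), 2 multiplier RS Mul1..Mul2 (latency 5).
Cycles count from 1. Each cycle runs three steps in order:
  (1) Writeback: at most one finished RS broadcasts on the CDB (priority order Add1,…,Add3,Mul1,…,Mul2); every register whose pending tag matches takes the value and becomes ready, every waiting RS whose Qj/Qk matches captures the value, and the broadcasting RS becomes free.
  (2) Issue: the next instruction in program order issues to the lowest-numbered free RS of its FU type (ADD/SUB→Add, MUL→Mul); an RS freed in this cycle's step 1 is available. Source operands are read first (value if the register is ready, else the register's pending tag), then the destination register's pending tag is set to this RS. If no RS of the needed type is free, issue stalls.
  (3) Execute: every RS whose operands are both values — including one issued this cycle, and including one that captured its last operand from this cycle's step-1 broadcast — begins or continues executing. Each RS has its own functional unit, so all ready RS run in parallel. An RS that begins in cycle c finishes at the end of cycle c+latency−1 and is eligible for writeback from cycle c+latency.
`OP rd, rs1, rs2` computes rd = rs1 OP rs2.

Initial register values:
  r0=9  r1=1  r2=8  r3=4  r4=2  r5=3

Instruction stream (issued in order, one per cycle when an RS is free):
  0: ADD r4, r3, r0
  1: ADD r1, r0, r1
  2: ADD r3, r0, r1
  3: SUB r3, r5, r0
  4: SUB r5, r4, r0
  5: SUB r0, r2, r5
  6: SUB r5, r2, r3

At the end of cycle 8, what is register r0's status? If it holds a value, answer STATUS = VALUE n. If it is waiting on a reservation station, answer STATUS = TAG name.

cycle 1: issue ADD r4<-Add1 // r0:9,r1:1,r2:8,r3:4,r4:Add1,r5:3
cycle 2: issue ADD r1<-Add2 // r0:9,r1:Add2,r2:8,r3:4,r4:Add1,r5:3
cycle 3: issue ADD r3<-Add3 // r0:9,r1:Add2,r2:8,r3:Add3,r4:Add1,r5:3
cycle 4: CDB Add1=13; issue SUB r3<-Add1 // r0:9,r1:Add2,r2:8,r3:Add1,r4:13,r5:3
cycle 5: CDB Add2=10; issue SUB r5<-Add2 // r0:9,r1:10,r2:8,r3:Add1,r4:13,r5:Add2
cycle 6: stall // r0:9,r1:10,r2:8,r3:Add1,r4:13,r5:Add2
cycle 7: CDB Add1=-6; issue SUB r0<-Add1 // r0:Add1,r1:10,r2:8,r3:-6,r4:13,r5:Add2
cycle 8: CDB Add2=4; issue SUB r5<-Add2 // r0:Add1,r1:10,r2:8,r3:-6,r4:13,r5:Add2

STATUS = TAG Add1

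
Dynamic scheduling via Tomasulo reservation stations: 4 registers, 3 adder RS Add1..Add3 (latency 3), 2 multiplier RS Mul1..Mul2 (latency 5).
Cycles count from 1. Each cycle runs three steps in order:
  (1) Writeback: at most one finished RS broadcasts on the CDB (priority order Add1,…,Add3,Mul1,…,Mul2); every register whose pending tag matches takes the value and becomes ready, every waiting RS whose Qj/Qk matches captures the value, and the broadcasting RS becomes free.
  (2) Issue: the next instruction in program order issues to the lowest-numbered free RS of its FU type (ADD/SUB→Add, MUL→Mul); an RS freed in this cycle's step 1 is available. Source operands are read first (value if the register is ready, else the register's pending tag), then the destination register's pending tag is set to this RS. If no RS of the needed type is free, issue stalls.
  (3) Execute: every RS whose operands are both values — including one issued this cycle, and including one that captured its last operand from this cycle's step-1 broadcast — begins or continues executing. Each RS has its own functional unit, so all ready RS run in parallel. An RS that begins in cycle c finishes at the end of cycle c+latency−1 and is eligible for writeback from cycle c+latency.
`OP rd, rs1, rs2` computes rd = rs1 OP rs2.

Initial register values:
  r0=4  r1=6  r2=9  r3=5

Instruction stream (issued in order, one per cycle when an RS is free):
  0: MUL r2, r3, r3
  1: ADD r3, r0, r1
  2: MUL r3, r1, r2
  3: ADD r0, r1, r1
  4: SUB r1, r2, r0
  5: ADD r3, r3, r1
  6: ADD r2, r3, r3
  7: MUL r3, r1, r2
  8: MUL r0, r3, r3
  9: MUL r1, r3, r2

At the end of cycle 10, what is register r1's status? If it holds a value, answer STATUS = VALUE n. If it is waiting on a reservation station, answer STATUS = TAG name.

STATUS = VALUE 13

cycle 1: issue MUL r2<-Mul1 // r0:4,r1:6,r2:Mul1,r3:5
cycle 2: issue ADD r3<-Add1 // r0:4,r1:6,r2:Mul1,r3:Add1
cycle 3: issue MUL r3<-Mul2 // r0:4,r1:6,r2:Mul1,r3:Mul2
cycle 4: issue ADD r0<-Add2 // r0:Add2,r1:6,r2:Mul1,r3:Mul2
cycle 5: CDB Add1=10; issue SUB r1<-Add1 // r0:Add2,r1:Add1,r2:Mul1,r3:Mul2
cycle 6: CDB Mul1=25; issue ADD r3<-Add3 // r0:Add2,r1:Add1,r2:25,r3:Add3
cycle 7: CDB Add2=12; issue ADD r2<-Add2 // r0:12,r1:Add1,r2:Add2,r3:Add3
cycle 8: issue MUL r3<-Mul1 // r0:12,r1:Add1,r2:Add2,r3:Mul1
cycle 9: stall // r0:12,r1:Add1,r2:Add2,r3:Mul1
cycle 10: CDB Add1=13; stall // r0:12,r1:13,r2:Add2,r3:Mul1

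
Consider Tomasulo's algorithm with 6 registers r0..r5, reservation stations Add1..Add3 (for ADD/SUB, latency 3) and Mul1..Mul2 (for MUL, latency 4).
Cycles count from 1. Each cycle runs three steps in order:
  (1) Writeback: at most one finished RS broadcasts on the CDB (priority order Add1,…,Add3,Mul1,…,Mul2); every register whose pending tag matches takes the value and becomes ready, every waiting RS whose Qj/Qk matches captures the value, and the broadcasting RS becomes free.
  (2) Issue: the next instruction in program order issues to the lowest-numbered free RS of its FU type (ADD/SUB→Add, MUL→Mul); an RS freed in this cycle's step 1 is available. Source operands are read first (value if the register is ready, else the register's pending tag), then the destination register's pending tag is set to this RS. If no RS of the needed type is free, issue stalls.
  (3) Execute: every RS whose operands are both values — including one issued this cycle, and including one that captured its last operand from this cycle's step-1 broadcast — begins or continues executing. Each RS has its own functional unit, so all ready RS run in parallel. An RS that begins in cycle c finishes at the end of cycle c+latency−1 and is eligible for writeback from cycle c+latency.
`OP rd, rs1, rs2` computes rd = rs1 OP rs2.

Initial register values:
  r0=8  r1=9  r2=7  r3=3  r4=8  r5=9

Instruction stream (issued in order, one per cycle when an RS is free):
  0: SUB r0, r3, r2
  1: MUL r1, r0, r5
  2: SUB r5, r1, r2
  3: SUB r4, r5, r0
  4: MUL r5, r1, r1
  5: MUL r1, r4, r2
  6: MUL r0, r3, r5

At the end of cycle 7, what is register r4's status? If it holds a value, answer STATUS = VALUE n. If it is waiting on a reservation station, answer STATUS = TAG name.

c1: issue SUB r0<-Add1 | r0:Add1,r1:9,r2:7,r3:3,r4:8,r5:9
c2: issue MUL r1<-Mul1 | r0:Add1,r1:Mul1,r2:7,r3:3,r4:8,r5:9
c3: issue SUB r5<-Add2 | r0:Add1,r1:Mul1,r2:7,r3:3,r4:8,r5:Add2
c4: CDB Add1=-4; issue SUB r4<-Add1 | r0:-4,r1:Mul1,r2:7,r3:3,r4:Add1,r5:Add2
c5: issue MUL r5<-Mul2 | r0:-4,r1:Mul1,r2:7,r3:3,r4:Add1,r5:Mul2
c6: stall | r0:-4,r1:Mul1,r2:7,r3:3,r4:Add1,r5:Mul2
c7: stall | r0:-4,r1:Mul1,r2:7,r3:3,r4:Add1,r5:Mul2

STATUS = TAG Add1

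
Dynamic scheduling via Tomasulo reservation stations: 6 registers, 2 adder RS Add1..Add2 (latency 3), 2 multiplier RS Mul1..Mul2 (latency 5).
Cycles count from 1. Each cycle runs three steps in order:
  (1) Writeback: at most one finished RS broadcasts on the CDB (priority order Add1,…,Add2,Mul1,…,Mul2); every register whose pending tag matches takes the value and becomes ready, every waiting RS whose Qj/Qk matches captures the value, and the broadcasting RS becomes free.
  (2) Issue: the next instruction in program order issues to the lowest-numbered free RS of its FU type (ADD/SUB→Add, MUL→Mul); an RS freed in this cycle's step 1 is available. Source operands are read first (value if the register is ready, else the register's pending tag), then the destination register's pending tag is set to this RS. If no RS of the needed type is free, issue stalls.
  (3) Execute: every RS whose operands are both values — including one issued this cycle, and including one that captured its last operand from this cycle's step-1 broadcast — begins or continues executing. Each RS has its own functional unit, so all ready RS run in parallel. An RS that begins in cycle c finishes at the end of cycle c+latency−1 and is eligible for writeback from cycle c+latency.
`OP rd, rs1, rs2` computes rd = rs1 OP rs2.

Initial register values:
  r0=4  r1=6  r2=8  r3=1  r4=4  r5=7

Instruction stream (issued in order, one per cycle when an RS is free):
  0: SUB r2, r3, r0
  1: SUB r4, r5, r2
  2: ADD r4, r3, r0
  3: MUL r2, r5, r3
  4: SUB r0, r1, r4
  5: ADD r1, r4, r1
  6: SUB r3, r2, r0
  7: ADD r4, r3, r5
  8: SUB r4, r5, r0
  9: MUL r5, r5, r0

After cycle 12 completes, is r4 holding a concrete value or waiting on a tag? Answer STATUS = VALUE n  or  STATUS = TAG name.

STATUS = TAG Add2

  c1: issue SUB r2<-Add1  regs: r0:4,r1:6,r2:Add1,r3:1,r4:4,r5:7
  c2: issue SUB r4<-Add2  regs: r0:4,r1:6,r2:Add1,r3:1,r4:Add2,r5:7
  c3: stall  regs: r0:4,r1:6,r2:Add1,r3:1,r4:Add2,r5:7
  c4: CDB Add1=-3; issue ADD r4<-Add1  regs: r0:4,r1:6,r2:-3,r3:1,r4:Add1,r5:7
  c5: issue MUL r2<-Mul1  regs: r0:4,r1:6,r2:Mul1,r3:1,r4:Add1,r5:7
  c6: stall  regs: r0:4,r1:6,r2:Mul1,r3:1,r4:Add1,r5:7
  c7: CDB Add1=5; issue SUB r0<-Add1  regs: r0:Add1,r1:6,r2:Mul1,r3:1,r4:5,r5:7
  c8: CDB Add2=10; issue ADD r1<-Add2  regs: r0:Add1,r1:Add2,r2:Mul1,r3:1,r4:5,r5:7
  c9: stall  regs: r0:Add1,r1:Add2,r2:Mul1,r3:1,r4:5,r5:7
  c10: CDB Add1=1; issue SUB r3<-Add1  regs: r0:1,r1:Add2,r2:Mul1,r3:Add1,r4:5,r5:7
  c11: CDB Add2=11; issue ADD r4<-Add2  regs: r0:1,r1:11,r2:Mul1,r3:Add1,r4:Add2,r5:7
  c12: CDB Mul1=7; stall  regs: r0:1,r1:11,r2:7,r3:Add1,r4:Add2,r5:7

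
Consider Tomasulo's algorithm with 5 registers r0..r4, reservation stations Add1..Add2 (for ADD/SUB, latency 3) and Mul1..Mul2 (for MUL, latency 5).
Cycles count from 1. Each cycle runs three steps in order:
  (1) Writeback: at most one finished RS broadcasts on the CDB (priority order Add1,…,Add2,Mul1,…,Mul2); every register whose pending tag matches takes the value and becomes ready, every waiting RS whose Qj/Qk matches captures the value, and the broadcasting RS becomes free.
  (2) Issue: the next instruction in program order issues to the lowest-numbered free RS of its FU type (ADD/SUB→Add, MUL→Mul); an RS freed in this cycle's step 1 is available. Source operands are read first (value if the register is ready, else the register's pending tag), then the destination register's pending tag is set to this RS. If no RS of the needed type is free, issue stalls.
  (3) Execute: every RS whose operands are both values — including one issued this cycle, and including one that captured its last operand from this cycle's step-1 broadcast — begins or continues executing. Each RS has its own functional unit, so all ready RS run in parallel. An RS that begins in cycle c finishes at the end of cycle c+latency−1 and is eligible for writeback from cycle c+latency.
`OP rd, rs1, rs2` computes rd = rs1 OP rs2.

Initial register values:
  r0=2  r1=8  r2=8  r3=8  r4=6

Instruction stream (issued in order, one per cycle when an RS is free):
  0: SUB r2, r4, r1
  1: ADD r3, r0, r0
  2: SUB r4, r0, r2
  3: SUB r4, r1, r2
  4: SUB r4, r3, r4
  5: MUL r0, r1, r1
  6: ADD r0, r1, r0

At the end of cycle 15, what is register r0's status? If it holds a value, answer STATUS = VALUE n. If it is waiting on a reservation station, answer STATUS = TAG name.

cycle 1: issue SUB r2<-Add1 // r0:2,r1:8,r2:Add1,r3:8,r4:6
cycle 2: issue ADD r3<-Add2 // r0:2,r1:8,r2:Add1,r3:Add2,r4:6
cycle 3: stall // r0:2,r1:8,r2:Add1,r3:Add2,r4:6
cycle 4: CDB Add1=-2; issue SUB r4<-Add1 // r0:2,r1:8,r2:-2,r3:Add2,r4:Add1
cycle 5: CDB Add2=4; issue SUB r4<-Add2 // r0:2,r1:8,r2:-2,r3:4,r4:Add2
cycle 6: stall // r0:2,r1:8,r2:-2,r3:4,r4:Add2
cycle 7: CDB Add1=4; issue SUB r4<-Add1 // r0:2,r1:8,r2:-2,r3:4,r4:Add1
cycle 8: CDB Add2=10; issue MUL r0<-Mul1 // r0:Mul1,r1:8,r2:-2,r3:4,r4:Add1
cycle 9: issue ADD r0<-Add2 // r0:Add2,r1:8,r2:-2,r3:4,r4:Add1
cycle 10: - // r0:Add2,r1:8,r2:-2,r3:4,r4:Add1
cycle 11: CDB Add1=-6 // r0:Add2,r1:8,r2:-2,r3:4,r4:-6
cycle 12: - // r0:Add2,r1:8,r2:-2,r3:4,r4:-6
cycle 13: CDB Mul1=64 // r0:Add2,r1:8,r2:-2,r3:4,r4:-6
cycle 14: - // r0:Add2,r1:8,r2:-2,r3:4,r4:-6
cycle 15: - // r0:Add2,r1:8,r2:-2,r3:4,r4:-6

STATUS = TAG Add2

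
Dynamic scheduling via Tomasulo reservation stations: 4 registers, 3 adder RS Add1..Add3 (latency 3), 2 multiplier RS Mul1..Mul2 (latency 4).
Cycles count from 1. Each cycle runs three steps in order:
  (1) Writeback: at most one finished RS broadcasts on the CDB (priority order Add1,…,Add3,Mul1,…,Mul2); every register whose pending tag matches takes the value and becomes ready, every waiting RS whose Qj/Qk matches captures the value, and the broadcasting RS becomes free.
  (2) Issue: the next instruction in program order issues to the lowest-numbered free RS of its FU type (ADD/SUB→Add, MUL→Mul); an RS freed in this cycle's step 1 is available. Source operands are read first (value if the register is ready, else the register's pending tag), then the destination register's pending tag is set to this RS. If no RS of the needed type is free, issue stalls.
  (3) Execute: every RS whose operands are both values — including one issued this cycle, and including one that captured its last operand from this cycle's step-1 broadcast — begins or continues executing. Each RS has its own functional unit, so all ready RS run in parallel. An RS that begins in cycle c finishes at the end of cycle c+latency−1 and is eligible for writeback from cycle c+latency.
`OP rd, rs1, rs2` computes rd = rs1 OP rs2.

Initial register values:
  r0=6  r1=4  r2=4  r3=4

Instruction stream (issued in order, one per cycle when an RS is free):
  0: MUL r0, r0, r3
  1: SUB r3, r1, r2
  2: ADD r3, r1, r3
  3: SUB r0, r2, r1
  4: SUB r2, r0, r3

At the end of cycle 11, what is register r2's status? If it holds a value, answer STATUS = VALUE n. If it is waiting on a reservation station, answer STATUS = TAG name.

  c1: issue MUL r0<-Mul1  regs: r0:Mul1,r1:4,r2:4,r3:4
  c2: issue SUB r3<-Add1  regs: r0:Mul1,r1:4,r2:4,r3:Add1
  c3: issue ADD r3<-Add2  regs: r0:Mul1,r1:4,r2:4,r3:Add2
  c4: issue SUB r0<-Add3  regs: r0:Add3,r1:4,r2:4,r3:Add2
  c5: CDB Add1=0; issue SUB r2<-Add1  regs: r0:Add3,r1:4,r2:Add1,r3:Add2
  c6: CDB Mul1=24  regs: r0:Add3,r1:4,r2:Add1,r3:Add2
  c7: CDB Add3=0  regs: r0:0,r1:4,r2:Add1,r3:Add2
  c8: CDB Add2=4  regs: r0:0,r1:4,r2:Add1,r3:4
  c9: -  regs: r0:0,r1:4,r2:Add1,r3:4
  c10: -  regs: r0:0,r1:4,r2:Add1,r3:4
  c11: CDB Add1=-4  regs: r0:0,r1:4,r2:-4,r3:4

STATUS = VALUE -4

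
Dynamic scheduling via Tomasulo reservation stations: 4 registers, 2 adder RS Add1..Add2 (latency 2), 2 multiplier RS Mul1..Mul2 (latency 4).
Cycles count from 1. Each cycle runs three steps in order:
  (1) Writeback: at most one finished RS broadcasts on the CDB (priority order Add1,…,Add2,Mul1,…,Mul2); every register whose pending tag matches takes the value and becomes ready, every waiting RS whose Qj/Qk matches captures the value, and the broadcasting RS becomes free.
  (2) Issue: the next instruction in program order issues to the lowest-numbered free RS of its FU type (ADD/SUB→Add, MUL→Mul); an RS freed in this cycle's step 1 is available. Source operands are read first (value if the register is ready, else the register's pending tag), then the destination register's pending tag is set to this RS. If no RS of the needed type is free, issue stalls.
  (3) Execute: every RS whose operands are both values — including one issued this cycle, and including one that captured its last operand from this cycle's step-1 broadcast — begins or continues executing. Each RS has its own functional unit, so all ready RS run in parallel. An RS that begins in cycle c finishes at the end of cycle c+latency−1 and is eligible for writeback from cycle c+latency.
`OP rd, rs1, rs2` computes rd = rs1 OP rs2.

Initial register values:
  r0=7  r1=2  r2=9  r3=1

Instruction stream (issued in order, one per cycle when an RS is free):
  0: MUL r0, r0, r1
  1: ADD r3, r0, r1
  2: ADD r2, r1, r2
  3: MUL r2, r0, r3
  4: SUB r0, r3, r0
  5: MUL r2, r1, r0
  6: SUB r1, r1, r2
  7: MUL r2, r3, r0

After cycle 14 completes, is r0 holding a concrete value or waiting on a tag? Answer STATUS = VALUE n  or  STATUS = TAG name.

STATUS = VALUE 2

  c1: issue MUL r0<-Mul1  regs: r0:Mul1,r1:2,r2:9,r3:1
  c2: issue ADD r3<-Add1  regs: r0:Mul1,r1:2,r2:9,r3:Add1
  c3: issue ADD r2<-Add2  regs: r0:Mul1,r1:2,r2:Add2,r3:Add1
  c4: issue MUL r2<-Mul2  regs: r0:Mul1,r1:2,r2:Mul2,r3:Add1
  c5: CDB Add2=11; issue SUB r0<-Add2  regs: r0:Add2,r1:2,r2:Mul2,r3:Add1
  c6: CDB Mul1=14; issue MUL r2<-Mul1  regs: r0:Add2,r1:2,r2:Mul1,r3:Add1
  c7: stall  regs: r0:Add2,r1:2,r2:Mul1,r3:Add1
  c8: CDB Add1=16; issue SUB r1<-Add1  regs: r0:Add2,r1:Add1,r2:Mul1,r3:16
  c9: stall  regs: r0:Add2,r1:Add1,r2:Mul1,r3:16
  c10: CDB Add2=2; stall  regs: r0:2,r1:Add1,r2:Mul1,r3:16
  c11: stall  regs: r0:2,r1:Add1,r2:Mul1,r3:16
  c12: CDB Mul2=224; issue MUL r2<-Mul2  regs: r0:2,r1:Add1,r2:Mul2,r3:16
  c13: -  regs: r0:2,r1:Add1,r2:Mul2,r3:16
  c14: CDB Mul1=4  regs: r0:2,r1:Add1,r2:Mul2,r3:16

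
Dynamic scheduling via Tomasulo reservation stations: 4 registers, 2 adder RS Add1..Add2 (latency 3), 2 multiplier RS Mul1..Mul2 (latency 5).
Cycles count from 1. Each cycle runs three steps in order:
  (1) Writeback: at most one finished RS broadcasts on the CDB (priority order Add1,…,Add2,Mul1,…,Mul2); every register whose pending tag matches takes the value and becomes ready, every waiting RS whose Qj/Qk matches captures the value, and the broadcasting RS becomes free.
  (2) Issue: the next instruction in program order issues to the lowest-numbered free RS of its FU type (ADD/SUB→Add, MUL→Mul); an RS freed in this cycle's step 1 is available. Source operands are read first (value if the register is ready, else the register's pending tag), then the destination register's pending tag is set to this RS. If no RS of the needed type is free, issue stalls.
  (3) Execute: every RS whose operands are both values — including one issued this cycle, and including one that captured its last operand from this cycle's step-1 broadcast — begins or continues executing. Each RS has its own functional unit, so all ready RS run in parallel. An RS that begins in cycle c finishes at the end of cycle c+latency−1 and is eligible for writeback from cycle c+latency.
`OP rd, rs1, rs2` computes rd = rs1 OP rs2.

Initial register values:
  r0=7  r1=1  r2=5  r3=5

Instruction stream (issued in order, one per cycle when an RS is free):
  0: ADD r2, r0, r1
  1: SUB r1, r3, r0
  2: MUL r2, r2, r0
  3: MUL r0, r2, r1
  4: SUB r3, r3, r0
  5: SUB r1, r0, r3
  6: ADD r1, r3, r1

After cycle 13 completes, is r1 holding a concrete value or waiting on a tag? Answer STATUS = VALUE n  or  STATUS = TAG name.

STATUS = TAG Add2

  c1: issue ADD r2<-Add1  regs: r0:7,r1:1,r2:Add1,r3:5
  c2: issue SUB r1<-Add2  regs: r0:7,r1:Add2,r2:Add1,r3:5
  c3: issue MUL r2<-Mul1  regs: r0:7,r1:Add2,r2:Mul1,r3:5
  c4: CDB Add1=8; issue MUL r0<-Mul2  regs: r0:Mul2,r1:Add2,r2:Mul1,r3:5
  c5: CDB Add2=-2; issue SUB r3<-Add1  regs: r0:Mul2,r1:-2,r2:Mul1,r3:Add1
  c6: issue SUB r1<-Add2  regs: r0:Mul2,r1:Add2,r2:Mul1,r3:Add1
  c7: stall  regs: r0:Mul2,r1:Add2,r2:Mul1,r3:Add1
  c8: stall  regs: r0:Mul2,r1:Add2,r2:Mul1,r3:Add1
  c9: CDB Mul1=56; stall  regs: r0:Mul2,r1:Add2,r2:56,r3:Add1
  c10: stall  regs: r0:Mul2,r1:Add2,r2:56,r3:Add1
  c11: stall  regs: r0:Mul2,r1:Add2,r2:56,r3:Add1
  c12: stall  regs: r0:Mul2,r1:Add2,r2:56,r3:Add1
  c13: stall  regs: r0:Mul2,r1:Add2,r2:56,r3:Add1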